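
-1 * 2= -2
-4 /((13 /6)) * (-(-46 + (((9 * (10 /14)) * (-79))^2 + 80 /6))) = 303274184 /637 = 476097.62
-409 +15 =-394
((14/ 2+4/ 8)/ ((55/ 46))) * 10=690/ 11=62.73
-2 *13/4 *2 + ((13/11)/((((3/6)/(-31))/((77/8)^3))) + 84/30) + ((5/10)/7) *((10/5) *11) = -585477127/8960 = -65343.43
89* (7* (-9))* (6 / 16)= -16821 / 8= -2102.62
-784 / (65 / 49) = -38416 / 65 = -591.02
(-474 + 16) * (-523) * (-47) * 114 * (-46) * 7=413262261384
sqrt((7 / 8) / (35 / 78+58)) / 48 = sqrt(1244607) / 437664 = 0.00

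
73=73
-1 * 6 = -6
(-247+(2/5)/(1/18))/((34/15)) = -3597/34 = -105.79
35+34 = 69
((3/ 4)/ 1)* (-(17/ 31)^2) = -867/ 3844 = -0.23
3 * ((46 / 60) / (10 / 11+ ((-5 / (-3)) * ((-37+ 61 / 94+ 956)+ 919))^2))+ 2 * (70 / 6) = 106485471308504 / 4563663008175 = 23.33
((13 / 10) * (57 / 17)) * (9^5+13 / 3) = 4375852 / 17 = 257403.06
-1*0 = 0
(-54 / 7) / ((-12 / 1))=9 / 14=0.64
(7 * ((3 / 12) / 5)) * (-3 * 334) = -3507 / 10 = -350.70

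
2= 2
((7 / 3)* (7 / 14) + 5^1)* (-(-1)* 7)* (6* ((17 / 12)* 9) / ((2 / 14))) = 92463 / 4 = 23115.75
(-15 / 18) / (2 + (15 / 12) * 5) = -0.10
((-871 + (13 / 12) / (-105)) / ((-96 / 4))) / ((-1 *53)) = -1097473 / 1602720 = -0.68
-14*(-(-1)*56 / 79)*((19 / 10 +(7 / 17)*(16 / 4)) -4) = 30184 / 6715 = 4.50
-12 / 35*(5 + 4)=-108 / 35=-3.09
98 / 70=7 / 5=1.40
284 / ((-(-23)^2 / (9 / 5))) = -2556 / 2645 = -0.97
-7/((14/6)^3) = -27/49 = -0.55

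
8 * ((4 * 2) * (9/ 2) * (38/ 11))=10944/ 11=994.91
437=437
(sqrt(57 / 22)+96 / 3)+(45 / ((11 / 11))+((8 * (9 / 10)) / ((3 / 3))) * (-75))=-463+sqrt(1254) / 22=-461.39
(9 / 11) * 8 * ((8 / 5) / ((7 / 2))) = 1152 / 385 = 2.99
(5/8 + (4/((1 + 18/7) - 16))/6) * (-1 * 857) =-1022401/2088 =-489.66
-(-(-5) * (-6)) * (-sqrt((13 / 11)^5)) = -5070 * sqrt(143) / 1331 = -45.55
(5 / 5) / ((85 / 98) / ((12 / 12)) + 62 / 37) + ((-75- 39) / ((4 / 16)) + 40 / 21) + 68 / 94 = -4122615776 / 9101127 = -452.98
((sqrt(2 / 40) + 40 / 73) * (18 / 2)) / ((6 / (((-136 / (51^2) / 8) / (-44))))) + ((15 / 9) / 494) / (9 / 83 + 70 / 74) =sqrt(5) / 44880 + 217608965 / 65507272116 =0.00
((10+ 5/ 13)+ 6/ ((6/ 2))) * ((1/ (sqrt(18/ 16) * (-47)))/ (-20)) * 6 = 161 * sqrt(2)/ 3055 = 0.07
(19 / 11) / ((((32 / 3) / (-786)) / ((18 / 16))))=-201609 / 1408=-143.19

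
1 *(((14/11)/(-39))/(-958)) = 7/205491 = 0.00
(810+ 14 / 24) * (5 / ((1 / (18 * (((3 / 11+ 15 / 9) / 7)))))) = 1556320 / 77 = 20211.95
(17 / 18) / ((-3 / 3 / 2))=-17 / 9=-1.89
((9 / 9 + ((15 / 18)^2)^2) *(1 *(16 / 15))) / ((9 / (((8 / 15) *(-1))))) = -15368 / 164025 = -0.09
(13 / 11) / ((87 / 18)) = 78 / 319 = 0.24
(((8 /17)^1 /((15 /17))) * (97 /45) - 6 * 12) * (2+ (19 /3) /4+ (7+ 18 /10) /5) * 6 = -38330936 /16875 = -2271.46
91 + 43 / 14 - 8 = 1205 / 14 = 86.07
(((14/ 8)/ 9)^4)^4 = 33232930569601/ 7958661109946400884391936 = 0.00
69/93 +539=539.74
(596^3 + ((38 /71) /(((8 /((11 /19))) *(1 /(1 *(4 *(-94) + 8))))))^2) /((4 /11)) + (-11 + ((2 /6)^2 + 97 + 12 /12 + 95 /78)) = 686759238745349 /1179594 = 582199671.03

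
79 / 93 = 0.85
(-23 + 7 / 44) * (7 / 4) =-7035 / 176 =-39.97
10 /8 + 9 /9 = 2.25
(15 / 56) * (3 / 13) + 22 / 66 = 863 / 2184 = 0.40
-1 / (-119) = 1 / 119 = 0.01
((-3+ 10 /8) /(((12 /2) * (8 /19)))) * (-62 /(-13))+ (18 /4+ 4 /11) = 21415 /13728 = 1.56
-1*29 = -29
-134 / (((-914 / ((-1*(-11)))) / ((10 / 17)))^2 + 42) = -405350 / 60484411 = -0.01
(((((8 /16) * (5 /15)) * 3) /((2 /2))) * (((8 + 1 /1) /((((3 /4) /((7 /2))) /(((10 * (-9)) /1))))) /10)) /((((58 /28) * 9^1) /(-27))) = 7938 /29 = 273.72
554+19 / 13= 7221 / 13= 555.46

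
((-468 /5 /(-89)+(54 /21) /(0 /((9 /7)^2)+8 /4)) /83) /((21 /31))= 75237 /1809815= 0.04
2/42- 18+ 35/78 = -9557/546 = -17.50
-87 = -87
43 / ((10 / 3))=129 / 10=12.90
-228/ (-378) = 38/ 63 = 0.60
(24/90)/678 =2/5085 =0.00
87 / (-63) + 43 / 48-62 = -20995 / 336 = -62.49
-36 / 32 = -9 / 8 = -1.12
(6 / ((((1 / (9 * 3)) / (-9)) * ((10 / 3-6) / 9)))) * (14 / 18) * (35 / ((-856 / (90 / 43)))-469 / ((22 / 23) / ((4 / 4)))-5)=-1535362864371 / 809776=-1896034.04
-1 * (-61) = 61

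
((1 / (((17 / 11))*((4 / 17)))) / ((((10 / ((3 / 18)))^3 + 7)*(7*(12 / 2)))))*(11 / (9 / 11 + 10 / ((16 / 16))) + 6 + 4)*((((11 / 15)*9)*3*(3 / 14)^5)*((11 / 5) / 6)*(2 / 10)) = 38547333 / 17595042313408000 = 0.00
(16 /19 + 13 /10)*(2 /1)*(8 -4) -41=-2267 /95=-23.86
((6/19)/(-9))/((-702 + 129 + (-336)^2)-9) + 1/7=3200942/22406643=0.14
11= 11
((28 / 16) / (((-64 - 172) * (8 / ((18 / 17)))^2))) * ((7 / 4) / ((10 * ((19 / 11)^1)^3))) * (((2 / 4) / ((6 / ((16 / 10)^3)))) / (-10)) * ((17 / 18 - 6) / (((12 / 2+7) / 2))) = -1369599 / 11695280900000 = -0.00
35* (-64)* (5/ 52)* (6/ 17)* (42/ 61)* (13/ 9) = -78400/ 1037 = -75.60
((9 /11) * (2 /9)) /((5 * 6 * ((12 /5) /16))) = 4 /99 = 0.04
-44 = -44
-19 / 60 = -0.32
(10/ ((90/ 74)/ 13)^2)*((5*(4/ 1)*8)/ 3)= 14807104/ 243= 60934.58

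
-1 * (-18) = 18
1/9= 0.11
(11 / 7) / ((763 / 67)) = 737 / 5341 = 0.14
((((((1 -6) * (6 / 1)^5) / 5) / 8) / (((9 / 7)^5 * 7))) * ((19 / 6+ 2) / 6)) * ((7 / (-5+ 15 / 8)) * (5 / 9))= 4168136 / 98415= 42.35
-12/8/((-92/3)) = 9/184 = 0.05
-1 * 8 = -8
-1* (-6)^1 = 6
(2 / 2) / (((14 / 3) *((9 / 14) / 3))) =1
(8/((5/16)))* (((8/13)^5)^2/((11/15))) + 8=12543864143128/1516443410339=8.27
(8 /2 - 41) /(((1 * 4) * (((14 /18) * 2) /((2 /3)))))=-111 /28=-3.96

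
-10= -10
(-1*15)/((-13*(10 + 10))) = 0.06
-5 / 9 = -0.56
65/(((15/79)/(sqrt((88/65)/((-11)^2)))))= 158 * sqrt(1430)/165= 36.21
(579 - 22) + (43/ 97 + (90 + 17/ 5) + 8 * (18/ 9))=323419/ 485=666.84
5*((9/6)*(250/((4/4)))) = 1875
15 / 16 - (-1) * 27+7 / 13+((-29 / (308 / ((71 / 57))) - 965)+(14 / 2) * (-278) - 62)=-2688198397 / 912912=-2944.64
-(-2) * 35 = 70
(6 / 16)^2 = 9 / 64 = 0.14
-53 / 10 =-5.30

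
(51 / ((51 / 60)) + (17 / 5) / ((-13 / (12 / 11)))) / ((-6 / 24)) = -238.86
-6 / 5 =-1.20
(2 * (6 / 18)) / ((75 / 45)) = 2 / 5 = 0.40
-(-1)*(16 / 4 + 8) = 12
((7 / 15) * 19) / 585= 133 / 8775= 0.02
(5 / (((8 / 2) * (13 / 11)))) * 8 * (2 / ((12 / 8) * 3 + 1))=40 / 13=3.08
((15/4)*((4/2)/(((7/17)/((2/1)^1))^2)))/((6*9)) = 1445/441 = 3.28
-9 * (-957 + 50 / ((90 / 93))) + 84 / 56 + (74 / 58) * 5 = 473041 / 58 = 8155.88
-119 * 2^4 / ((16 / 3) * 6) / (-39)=119 / 78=1.53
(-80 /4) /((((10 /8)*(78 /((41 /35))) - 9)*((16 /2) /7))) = -1435 /6087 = -0.24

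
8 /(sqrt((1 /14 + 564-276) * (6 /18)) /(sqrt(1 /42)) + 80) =640 /2367-8 * sqrt(4033) /2367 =0.06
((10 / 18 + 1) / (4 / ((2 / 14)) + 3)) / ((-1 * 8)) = -7 / 1116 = -0.01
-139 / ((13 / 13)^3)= -139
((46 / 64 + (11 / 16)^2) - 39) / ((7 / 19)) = -183901 / 1792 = -102.62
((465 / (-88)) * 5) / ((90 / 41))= -6355 / 528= -12.04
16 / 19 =0.84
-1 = -1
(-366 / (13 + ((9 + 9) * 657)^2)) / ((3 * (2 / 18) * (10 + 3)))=-1098 / 1818105757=-0.00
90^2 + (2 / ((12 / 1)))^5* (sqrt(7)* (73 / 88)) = 73* sqrt(7) / 684288 + 8100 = 8100.00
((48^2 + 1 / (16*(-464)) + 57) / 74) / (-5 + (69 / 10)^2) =438201575 / 585222784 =0.75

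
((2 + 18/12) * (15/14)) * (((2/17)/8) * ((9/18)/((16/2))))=15/4352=0.00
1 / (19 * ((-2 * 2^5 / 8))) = -1 / 152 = -0.01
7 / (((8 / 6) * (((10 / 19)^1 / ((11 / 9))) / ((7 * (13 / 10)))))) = 133133 / 1200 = 110.94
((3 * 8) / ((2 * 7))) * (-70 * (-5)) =600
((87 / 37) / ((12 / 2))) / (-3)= -29 / 222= -0.13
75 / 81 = 25 / 27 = 0.93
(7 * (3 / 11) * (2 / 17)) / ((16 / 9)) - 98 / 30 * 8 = -583597 / 22440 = -26.01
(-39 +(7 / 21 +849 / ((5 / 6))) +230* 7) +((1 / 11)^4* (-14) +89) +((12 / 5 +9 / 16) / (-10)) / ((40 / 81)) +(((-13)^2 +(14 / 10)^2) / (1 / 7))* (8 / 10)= 1022080049701 / 281107200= 3635.91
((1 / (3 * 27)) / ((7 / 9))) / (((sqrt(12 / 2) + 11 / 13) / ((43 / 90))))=-6149 / 5063310 + 7267 * sqrt(6) / 5063310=0.00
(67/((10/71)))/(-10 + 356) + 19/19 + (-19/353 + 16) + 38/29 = 695343729/35420020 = 19.63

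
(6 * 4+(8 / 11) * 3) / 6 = 4.36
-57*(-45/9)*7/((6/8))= 2660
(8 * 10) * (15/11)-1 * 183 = -813/11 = -73.91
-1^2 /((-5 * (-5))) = -1 /25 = -0.04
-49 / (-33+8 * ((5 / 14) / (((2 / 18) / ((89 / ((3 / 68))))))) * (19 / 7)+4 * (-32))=-2401 / 6891391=-0.00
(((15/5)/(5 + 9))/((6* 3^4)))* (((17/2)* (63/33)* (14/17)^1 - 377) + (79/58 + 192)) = -108635/1446984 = -0.08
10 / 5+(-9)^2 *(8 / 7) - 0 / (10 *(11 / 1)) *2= 662 / 7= 94.57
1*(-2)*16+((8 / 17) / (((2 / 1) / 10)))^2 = -7648 / 289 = -26.46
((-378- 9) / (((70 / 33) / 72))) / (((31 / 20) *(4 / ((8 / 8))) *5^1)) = -459756 / 1085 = -423.74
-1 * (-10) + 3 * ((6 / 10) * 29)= 311 / 5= 62.20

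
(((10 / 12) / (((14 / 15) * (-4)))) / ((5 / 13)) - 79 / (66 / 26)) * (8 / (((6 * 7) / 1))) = -117169 / 19404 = -6.04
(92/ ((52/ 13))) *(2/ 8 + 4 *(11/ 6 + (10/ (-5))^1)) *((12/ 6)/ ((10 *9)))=-23/ 108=-0.21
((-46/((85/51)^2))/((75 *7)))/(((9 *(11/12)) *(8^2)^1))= -0.00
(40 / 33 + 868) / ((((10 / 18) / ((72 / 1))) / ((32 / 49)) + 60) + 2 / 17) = 3370484736 / 233159927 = 14.46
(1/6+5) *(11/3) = 341/18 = 18.94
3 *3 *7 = 63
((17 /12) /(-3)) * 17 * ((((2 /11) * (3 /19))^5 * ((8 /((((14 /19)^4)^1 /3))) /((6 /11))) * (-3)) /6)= 7803 /667907779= 0.00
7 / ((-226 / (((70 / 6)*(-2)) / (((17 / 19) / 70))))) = 325850 / 5763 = 56.54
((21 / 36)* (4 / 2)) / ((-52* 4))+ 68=84857 / 1248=67.99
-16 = -16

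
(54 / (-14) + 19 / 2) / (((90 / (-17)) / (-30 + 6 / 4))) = 25517 / 840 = 30.38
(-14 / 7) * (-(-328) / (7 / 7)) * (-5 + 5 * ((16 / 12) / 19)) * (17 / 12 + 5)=3346420 / 171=19569.71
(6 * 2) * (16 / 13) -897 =-11469 / 13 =-882.23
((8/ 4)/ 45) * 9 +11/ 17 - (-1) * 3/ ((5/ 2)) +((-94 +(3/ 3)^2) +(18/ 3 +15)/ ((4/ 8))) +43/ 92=-377593/ 7820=-48.29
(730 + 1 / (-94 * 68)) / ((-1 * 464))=-4666159 / 2965888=-1.57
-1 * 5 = -5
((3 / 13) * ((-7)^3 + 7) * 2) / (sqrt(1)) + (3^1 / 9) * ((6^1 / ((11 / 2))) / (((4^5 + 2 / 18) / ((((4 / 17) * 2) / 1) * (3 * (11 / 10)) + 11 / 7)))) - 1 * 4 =-872390056 / 5484115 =-159.08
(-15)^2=225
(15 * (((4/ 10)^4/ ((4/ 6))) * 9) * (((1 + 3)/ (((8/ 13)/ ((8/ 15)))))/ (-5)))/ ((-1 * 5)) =0.72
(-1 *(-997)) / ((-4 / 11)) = -10967 / 4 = -2741.75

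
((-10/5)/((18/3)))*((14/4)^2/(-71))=49/852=0.06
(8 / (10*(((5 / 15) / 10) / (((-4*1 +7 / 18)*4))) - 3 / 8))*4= -16640 / 207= -80.39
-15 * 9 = -135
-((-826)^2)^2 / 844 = -551540924.38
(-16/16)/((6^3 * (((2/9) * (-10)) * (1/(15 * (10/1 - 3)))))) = 7/32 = 0.22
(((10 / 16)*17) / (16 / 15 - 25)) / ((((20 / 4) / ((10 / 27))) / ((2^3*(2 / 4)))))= -425 / 3231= -0.13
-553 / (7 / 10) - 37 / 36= -28477 / 36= -791.03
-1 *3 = -3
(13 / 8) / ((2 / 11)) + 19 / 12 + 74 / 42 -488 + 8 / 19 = -3034291 / 6384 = -475.30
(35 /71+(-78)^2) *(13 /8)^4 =12338323439 /290816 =42426.56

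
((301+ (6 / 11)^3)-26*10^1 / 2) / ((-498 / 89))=-30.59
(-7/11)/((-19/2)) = 14/209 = 0.07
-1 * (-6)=6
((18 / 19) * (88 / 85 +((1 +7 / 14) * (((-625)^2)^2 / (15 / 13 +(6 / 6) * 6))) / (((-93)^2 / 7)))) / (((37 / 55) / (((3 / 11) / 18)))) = 1180267381173319 / 2136193446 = 552509.60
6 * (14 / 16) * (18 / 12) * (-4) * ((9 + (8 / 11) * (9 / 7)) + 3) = -4482 / 11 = -407.45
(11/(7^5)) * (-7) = -11/2401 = -0.00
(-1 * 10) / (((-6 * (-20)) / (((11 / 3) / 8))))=-11 / 288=-0.04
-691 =-691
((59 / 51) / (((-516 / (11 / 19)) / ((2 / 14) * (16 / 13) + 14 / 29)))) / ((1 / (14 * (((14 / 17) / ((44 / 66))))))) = -3947867 / 267043803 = -0.01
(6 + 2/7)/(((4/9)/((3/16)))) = 297/112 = 2.65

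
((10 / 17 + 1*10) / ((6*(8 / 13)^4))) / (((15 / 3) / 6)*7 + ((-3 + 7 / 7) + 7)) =19773 / 17408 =1.14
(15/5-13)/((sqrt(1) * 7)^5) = -10/16807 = -0.00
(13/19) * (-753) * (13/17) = -127257/323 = -393.98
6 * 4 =24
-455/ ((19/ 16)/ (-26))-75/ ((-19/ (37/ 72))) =4543645/ 456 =9964.13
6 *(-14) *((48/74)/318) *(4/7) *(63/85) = -12096/166685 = -0.07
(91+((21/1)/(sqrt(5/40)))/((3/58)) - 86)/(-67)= -17.21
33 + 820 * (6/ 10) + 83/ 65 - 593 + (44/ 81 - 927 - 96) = -5734532/ 5265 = -1089.18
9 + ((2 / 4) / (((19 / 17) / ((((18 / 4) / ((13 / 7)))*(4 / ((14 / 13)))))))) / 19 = 6651 / 722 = 9.21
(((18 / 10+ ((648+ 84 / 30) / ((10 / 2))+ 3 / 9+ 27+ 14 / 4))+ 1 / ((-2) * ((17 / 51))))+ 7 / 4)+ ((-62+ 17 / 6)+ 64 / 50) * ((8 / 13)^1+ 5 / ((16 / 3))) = 760781 / 10400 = 73.15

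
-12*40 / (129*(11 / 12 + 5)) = -1920 / 3053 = -0.63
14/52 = 7/26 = 0.27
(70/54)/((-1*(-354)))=35/9558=0.00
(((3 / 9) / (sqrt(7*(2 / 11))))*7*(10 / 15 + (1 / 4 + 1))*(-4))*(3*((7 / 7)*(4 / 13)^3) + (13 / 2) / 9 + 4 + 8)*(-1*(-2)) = -11651087*sqrt(154) / 355914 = -406.24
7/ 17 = 0.41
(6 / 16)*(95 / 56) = 285 / 448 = 0.64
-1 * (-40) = 40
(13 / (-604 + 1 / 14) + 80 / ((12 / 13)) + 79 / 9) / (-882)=-7261207 / 67115790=-0.11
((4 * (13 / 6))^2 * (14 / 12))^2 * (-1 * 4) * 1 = -22391824 / 729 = -30715.81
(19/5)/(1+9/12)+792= 27796/35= 794.17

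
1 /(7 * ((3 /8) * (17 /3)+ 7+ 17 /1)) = 8 /1463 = 0.01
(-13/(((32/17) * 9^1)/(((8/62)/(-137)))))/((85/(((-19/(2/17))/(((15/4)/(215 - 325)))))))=46189/1146690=0.04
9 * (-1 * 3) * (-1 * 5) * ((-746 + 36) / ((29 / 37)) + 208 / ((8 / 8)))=-2732130 / 29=-94211.38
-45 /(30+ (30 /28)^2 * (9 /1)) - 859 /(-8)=447989 /4216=106.26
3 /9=1 /3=0.33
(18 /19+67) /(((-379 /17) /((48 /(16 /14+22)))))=-1229032 /194427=-6.32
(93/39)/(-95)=-31/1235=-0.03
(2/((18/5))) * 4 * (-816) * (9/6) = -2720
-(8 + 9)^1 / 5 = -17 / 5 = -3.40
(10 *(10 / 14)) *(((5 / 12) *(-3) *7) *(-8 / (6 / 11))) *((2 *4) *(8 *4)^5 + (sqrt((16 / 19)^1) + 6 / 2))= 11000 *sqrt(19) / 57 + 738197512250 / 3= 246065838257.86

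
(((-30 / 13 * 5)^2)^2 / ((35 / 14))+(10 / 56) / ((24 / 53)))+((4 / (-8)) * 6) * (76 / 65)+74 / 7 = 681115714493 / 95964960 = 7097.55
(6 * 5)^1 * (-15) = -450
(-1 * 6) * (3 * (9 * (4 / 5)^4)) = -66.36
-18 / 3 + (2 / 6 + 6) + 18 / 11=65 / 33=1.97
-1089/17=-64.06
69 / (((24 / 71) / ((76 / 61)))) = 31027 / 122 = 254.32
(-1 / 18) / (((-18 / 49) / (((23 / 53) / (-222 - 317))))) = -23 / 188892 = -0.00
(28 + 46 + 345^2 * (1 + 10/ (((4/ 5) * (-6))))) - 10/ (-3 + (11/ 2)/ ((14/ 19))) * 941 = -13097759/ 100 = -130977.59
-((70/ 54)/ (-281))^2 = -0.00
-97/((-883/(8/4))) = 194/883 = 0.22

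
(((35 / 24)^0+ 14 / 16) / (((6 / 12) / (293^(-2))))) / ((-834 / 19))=-95 / 95464088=-0.00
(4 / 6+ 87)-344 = -769 / 3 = -256.33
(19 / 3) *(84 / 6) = 266 / 3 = 88.67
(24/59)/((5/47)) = 1128/295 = 3.82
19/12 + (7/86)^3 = 3022295/1908168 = 1.58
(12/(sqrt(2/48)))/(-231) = -8 * sqrt(6)/77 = -0.25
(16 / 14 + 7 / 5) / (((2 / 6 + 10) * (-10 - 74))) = -89 / 30380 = -0.00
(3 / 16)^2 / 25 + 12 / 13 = 0.92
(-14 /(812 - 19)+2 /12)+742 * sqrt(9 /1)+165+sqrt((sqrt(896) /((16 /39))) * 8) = 2 * 14^(1 /4) * sqrt(39)+11377087 /4758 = 2415.31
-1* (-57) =57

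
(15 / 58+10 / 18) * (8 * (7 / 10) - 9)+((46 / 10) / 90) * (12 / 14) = -248873 / 91350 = -2.72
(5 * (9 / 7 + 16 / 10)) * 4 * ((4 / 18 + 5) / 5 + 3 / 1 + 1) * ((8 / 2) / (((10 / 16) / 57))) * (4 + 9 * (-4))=-3398611.14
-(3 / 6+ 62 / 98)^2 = -12321 / 9604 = -1.28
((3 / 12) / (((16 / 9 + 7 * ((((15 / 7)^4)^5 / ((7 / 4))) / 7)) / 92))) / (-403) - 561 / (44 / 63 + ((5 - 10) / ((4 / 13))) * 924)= 15500421186269166425742874366509 / 414845183058693333353454766514276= 0.04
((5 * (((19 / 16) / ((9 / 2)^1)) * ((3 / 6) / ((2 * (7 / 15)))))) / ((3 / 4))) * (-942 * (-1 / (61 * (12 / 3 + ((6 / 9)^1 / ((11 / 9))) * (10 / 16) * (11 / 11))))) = 820325 / 244671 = 3.35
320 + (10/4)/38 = 24325/76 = 320.07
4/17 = 0.24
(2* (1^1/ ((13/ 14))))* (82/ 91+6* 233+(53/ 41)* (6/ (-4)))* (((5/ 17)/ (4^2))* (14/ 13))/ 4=364844585/ 24500944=14.89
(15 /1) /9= 5 /3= 1.67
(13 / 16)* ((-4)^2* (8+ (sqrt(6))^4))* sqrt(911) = 572* sqrt(911) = 17264.55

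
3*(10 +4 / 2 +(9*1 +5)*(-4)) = -132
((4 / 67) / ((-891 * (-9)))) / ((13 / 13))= 4 / 537273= 0.00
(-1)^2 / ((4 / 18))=9 / 2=4.50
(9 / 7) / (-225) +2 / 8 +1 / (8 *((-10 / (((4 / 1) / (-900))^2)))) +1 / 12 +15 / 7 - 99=-2736612007 / 28350000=-96.53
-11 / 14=-0.79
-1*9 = -9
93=93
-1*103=-103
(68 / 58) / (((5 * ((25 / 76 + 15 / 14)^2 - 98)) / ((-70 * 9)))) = 1212474816 / 788258483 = 1.54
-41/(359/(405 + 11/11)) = -16646/359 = -46.37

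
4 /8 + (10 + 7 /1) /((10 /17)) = 147 /5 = 29.40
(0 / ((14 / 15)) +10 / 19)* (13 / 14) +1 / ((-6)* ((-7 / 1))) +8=6793 / 798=8.51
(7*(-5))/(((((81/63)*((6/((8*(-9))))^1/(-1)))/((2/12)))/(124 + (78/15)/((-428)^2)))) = -2782565597/412164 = -6751.11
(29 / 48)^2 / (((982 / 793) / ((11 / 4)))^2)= 63992303089 / 35548839936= 1.80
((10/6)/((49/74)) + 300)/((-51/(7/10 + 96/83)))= -6852827/622251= -11.01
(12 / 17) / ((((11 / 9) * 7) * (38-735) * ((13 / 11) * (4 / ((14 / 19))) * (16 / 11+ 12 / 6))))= -297 / 55607357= -0.00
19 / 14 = 1.36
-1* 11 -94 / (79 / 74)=-7825 / 79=-99.05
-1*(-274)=274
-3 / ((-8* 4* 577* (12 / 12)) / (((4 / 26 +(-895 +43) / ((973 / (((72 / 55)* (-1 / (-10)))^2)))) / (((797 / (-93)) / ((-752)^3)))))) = 492429723035675904 / 439901775438125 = 1119.41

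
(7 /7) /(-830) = -0.00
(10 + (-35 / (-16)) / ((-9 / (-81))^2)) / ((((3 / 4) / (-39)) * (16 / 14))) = -272545 / 32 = -8517.03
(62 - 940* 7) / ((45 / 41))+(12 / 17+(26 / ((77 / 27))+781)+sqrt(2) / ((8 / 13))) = -303231127 / 58905+13* sqrt(2) / 8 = -5145.50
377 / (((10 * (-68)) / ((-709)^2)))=-278692.26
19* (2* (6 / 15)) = 76 / 5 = 15.20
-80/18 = -40/9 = -4.44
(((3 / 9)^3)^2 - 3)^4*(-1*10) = -228349797312160 / 282429536481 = -808.52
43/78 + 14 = 1135/78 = 14.55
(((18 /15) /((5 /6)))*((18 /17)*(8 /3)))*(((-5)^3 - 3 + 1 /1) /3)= -73152 /425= -172.12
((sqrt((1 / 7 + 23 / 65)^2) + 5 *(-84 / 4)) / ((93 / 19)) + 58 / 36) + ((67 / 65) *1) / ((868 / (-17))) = -10033333 / 507780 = -19.76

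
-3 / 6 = -1 / 2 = -0.50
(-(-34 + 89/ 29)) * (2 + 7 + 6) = 13455/ 29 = 463.97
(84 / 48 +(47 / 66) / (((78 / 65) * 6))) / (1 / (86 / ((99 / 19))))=3589081 / 117612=30.52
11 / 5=2.20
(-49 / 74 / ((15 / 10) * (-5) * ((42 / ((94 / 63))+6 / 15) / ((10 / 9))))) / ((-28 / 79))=-0.01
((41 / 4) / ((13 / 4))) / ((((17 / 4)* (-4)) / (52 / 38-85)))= 65149 / 4199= 15.52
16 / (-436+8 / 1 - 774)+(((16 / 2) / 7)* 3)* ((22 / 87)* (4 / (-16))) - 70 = -70.23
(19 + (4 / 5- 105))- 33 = -591 / 5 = -118.20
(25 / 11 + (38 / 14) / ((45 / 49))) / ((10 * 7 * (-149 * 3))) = -1294 / 7744275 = -0.00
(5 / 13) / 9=5 / 117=0.04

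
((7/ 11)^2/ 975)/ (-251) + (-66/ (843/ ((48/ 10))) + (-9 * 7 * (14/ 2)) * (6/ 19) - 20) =-25238440664501/ 158096999775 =-159.64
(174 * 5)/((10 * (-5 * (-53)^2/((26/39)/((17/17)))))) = -58/14045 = -0.00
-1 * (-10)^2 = -100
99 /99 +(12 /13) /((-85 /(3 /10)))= 1.00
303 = 303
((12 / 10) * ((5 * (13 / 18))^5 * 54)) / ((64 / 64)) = 232058125 / 5832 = 39790.49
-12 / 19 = -0.63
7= 7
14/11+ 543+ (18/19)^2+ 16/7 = 15217633/27797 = 547.46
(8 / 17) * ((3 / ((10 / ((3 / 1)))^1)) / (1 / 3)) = 108 / 85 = 1.27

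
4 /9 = 0.44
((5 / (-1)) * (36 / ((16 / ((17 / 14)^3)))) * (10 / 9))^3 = -1852935570265625 / 165288374272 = -11210.32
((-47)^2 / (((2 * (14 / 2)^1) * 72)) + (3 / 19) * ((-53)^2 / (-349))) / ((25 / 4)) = 6153463 / 41775300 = 0.15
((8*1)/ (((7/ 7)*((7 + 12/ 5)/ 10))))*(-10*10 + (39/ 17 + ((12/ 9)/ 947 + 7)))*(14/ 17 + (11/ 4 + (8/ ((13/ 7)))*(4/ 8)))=-2217975750200/ 501660939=-4421.26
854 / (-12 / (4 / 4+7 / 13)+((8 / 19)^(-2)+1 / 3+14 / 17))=-13937280 / 16361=-851.86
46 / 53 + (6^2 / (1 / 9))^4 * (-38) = -22194200600018 / 53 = -418758501887.13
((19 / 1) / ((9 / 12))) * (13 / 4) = 82.33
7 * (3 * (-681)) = -14301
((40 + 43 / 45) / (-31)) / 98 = -1843 / 136710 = -0.01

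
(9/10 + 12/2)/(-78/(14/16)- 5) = -483/6590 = -0.07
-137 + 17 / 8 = -1079 / 8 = -134.88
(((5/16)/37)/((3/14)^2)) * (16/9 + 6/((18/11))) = 12005/11988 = 1.00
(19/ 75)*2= 38/ 75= 0.51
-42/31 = -1.35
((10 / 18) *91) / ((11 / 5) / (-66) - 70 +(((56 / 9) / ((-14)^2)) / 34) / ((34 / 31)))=-4602325 / 6375407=-0.72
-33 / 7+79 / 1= 520 / 7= 74.29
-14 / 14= -1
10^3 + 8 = 1008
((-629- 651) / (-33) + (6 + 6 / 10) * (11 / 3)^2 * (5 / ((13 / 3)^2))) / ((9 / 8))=2784712 / 50193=55.48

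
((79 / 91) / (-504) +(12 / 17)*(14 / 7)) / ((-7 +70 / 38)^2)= 0.05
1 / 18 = 0.06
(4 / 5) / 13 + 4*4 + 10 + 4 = 30.06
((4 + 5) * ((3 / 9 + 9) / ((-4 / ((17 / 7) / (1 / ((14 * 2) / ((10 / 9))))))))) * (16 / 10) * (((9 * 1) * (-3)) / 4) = 347004 / 25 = 13880.16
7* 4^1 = 28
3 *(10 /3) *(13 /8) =65 /4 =16.25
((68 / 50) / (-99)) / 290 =-17 / 358875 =-0.00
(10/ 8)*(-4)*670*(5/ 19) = -16750/ 19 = -881.58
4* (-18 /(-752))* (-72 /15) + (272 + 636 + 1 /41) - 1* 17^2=618.56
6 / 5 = 1.20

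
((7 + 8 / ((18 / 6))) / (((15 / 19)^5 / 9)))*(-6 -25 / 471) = -204721389221 / 119221875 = -1717.15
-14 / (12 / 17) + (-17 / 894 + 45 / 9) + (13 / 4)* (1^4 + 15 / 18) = -31805 / 3576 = -8.89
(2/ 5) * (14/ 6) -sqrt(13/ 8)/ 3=14/ 15 -sqrt(26)/ 12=0.51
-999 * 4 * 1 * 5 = -19980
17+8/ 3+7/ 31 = 19.89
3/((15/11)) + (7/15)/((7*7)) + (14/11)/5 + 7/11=3581/1155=3.10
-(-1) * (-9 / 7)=-9 / 7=-1.29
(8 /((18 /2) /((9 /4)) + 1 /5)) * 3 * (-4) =-160 /7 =-22.86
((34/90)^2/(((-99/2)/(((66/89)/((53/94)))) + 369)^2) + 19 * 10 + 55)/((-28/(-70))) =26648977957501/43508535210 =612.50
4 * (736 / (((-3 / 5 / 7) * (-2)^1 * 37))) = 51520 / 111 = 464.14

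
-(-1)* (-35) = -35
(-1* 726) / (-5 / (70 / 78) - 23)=2541 / 100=25.41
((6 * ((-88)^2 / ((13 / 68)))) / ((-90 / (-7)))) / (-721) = -526592 / 20085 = -26.22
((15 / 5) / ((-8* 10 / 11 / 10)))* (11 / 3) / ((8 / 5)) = -605 / 64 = -9.45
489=489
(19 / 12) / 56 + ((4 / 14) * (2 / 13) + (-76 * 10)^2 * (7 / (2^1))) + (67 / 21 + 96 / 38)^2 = 133887917720987 / 66227616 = 2021632.75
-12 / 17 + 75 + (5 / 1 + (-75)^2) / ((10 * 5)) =15886 / 85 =186.89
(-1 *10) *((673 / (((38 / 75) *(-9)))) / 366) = 84125 / 20862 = 4.03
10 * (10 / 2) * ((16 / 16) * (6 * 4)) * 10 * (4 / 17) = 48000 / 17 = 2823.53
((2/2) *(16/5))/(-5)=-16/25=-0.64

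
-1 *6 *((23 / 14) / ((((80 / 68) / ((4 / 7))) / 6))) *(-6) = 172.36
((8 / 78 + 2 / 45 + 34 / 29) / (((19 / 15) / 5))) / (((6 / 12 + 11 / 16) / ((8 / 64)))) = 0.55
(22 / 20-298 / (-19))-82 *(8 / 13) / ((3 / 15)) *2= -1204943 / 2470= -487.83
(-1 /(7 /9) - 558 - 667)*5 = -6131.43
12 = 12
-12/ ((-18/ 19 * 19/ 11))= 22/ 3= 7.33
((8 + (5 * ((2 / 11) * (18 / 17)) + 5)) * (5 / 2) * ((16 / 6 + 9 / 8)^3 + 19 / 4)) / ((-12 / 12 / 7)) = -74865790475 / 5170176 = -14480.32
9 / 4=2.25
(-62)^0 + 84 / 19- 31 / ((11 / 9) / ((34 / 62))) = -1774 / 209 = -8.49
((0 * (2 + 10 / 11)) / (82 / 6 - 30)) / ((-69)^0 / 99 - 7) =0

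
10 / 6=5 / 3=1.67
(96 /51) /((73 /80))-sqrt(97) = 2560 /1241-sqrt(97) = -7.79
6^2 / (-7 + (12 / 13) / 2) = -468 / 85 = -5.51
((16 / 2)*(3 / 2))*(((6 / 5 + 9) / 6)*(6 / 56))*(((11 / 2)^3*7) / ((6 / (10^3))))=1697025 / 4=424256.25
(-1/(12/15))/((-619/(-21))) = -105/2476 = -0.04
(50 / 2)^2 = 625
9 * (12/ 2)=54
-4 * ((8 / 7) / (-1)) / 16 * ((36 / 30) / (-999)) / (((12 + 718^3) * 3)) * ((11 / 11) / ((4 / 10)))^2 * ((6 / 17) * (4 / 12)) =-5 / 22001677816482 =-0.00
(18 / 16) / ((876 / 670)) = 1005 / 1168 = 0.86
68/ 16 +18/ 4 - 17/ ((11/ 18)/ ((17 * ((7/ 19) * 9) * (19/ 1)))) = -1310519/ 44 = -29784.52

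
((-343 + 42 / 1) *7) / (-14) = 301 / 2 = 150.50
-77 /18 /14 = -11 /36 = -0.31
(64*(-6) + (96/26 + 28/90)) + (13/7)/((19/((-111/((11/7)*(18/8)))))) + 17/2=-91592419/244530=-374.57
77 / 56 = 11 / 8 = 1.38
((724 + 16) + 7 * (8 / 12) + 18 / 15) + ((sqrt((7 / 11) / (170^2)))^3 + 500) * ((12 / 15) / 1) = 7 * sqrt(77) / 743091250 + 17188 / 15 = 1145.87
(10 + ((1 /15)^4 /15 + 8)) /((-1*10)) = -13668751 /7593750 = -1.80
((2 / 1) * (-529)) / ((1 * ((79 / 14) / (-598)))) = 8857576 / 79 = 112121.22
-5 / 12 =-0.42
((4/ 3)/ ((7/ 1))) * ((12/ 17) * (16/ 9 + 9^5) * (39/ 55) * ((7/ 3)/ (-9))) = -1459.60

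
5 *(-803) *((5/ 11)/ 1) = -1825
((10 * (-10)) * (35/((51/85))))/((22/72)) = -210000/11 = -19090.91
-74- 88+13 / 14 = -2255 / 14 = -161.07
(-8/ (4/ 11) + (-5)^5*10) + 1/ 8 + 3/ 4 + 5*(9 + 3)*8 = -246329/ 8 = -30791.12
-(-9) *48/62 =216/31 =6.97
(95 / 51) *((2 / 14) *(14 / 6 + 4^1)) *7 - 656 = -98563 / 153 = -644.20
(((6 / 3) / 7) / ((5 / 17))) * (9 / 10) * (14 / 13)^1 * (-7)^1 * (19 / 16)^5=-2651902029 / 170393600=-15.56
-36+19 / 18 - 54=-1601 / 18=-88.94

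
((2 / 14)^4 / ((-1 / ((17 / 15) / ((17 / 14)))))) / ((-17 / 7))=2 / 12495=0.00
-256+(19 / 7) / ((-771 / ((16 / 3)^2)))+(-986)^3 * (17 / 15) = -263847778155992 / 242865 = -1086396879.57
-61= -61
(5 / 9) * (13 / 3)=65 / 27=2.41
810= 810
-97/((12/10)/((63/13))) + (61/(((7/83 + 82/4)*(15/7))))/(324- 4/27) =-126794432751/323681020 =-391.73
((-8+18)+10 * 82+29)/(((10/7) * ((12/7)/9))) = 3156.82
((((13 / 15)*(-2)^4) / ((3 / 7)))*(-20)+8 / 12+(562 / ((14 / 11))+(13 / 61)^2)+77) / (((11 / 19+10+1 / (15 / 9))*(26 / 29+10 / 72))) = -165111166790 / 14951264517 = -11.04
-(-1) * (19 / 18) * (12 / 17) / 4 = 19 / 102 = 0.19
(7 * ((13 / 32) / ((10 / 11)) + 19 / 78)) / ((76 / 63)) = 4.01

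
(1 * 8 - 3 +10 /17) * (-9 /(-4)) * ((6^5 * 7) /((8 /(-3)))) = -4363065 /17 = -256650.88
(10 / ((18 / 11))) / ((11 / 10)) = 50 / 9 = 5.56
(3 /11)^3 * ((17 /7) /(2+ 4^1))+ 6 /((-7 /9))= -143595 /18634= -7.71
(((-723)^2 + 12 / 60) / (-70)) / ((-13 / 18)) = 3360402 / 325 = 10339.70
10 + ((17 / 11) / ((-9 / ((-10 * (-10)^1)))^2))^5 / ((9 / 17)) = 2413756900050539510310890590 / 5053951031089059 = 477597999110.49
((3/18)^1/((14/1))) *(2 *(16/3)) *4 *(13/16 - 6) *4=-664/63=-10.54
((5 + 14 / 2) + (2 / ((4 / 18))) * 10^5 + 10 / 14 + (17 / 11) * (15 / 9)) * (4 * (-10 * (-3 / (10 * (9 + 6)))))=831614128 / 1155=720012.23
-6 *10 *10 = -600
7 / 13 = 0.54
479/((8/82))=19639/4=4909.75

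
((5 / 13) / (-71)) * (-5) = 25 / 923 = 0.03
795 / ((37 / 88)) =69960 / 37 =1890.81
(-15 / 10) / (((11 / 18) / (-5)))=135 / 11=12.27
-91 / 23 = -3.96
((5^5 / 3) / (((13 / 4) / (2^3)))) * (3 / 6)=1282.05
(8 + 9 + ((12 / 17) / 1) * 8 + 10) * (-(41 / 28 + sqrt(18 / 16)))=-22755 / 476 - 1665 * sqrt(2) / 68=-82.43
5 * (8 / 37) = 40 / 37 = 1.08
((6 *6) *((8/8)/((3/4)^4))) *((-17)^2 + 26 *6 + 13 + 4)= 52565.33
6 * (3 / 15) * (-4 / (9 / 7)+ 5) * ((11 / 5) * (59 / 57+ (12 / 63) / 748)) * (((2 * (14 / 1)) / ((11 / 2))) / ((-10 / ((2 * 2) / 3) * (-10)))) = 3296 / 9405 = 0.35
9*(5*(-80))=-3600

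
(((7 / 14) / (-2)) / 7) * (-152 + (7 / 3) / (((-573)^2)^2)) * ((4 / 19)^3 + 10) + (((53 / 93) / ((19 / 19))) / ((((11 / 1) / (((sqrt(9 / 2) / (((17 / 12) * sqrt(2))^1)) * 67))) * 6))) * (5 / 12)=19655663059958973738997 / 360049222276143720012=54.59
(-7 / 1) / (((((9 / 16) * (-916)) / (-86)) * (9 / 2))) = -4816 / 18549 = -0.26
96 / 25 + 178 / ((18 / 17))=38689 / 225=171.95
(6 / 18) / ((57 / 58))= 58 / 171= 0.34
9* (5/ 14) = 45/ 14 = 3.21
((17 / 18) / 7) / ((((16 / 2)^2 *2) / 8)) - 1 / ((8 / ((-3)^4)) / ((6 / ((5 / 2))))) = -24.29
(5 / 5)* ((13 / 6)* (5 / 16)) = 65 / 96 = 0.68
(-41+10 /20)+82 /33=-2509 /66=-38.02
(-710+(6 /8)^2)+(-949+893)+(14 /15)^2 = -2752439 /3600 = -764.57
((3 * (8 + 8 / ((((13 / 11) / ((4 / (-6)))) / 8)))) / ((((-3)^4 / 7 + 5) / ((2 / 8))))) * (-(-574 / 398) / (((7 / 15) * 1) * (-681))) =196595 / 34060442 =0.01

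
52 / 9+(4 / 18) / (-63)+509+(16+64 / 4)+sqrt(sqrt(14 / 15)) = 14^(1 / 4) * 15^(3 / 4) / 15+310021 / 567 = 547.76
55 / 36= 1.53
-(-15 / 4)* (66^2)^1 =16335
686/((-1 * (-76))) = 343/38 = 9.03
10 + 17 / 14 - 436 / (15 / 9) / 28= 131 / 70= 1.87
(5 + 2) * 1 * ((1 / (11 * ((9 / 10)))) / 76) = 35 / 3762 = 0.01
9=9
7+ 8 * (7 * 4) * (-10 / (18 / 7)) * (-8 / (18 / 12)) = 125629 / 27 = 4652.93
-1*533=-533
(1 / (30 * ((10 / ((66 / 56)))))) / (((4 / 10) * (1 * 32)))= 11 / 35840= 0.00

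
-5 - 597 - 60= -662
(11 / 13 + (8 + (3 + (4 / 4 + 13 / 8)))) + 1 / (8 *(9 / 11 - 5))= 69087 / 4784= 14.44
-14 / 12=-1.17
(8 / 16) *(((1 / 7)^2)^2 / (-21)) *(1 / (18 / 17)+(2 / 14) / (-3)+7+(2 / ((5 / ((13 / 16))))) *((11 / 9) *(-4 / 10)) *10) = -1987 / 31765230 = -0.00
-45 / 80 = -9 / 16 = -0.56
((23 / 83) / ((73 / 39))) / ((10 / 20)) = 1794 / 6059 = 0.30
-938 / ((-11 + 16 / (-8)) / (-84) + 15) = -1176 / 19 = -61.89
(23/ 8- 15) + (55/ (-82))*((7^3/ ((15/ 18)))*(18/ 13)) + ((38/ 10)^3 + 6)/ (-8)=-107130111/ 266500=-401.99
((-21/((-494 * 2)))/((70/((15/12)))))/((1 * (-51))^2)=1/6852768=0.00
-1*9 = -9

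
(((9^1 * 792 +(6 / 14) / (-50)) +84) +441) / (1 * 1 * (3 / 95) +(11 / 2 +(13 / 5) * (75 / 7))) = 229.21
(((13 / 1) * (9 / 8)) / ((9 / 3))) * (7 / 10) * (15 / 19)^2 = 12285 / 5776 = 2.13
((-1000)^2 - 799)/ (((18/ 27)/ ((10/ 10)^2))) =2997603/ 2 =1498801.50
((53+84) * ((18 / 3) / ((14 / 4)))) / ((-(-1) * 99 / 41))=22468 / 231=97.26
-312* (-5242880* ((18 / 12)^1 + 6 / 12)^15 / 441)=17867063951360 / 147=121544652730.34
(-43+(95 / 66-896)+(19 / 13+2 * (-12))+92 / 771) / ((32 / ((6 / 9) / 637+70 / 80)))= -945015852383 / 35958354432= -26.28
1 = 1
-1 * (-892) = 892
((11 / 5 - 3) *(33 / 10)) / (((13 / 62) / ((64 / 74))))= -130944 / 12025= -10.89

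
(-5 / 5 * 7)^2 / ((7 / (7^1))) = 49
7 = 7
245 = 245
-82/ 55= -1.49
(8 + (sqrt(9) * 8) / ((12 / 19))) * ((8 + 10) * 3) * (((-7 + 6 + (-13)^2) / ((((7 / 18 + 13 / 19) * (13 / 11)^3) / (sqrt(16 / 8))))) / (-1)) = -189961257024 * sqrt(2) / 806299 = -333183.83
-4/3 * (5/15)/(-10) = 2/45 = 0.04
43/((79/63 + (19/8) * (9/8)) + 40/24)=173376/22549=7.69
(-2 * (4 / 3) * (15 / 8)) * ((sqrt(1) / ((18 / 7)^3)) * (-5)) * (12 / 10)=1.76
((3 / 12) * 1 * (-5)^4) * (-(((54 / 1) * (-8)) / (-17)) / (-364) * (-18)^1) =-303750 / 1547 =-196.35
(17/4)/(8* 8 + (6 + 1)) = 17/284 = 0.06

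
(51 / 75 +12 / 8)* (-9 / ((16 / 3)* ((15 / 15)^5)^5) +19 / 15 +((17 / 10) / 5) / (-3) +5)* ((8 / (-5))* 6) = -584131 / 6250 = -93.46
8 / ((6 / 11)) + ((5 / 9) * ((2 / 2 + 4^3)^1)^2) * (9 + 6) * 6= 633794 / 3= 211264.67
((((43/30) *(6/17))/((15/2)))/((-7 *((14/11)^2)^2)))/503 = -629563/86229994200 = -0.00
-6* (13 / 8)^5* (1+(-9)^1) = 1113879 / 2048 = 543.89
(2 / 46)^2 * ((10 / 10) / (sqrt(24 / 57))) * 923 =2.69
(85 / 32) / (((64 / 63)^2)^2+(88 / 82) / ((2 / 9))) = 54899069085 / 121822468288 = 0.45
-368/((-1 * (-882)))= -184/441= -0.42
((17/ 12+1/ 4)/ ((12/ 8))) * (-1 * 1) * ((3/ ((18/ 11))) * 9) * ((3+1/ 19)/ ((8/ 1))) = -1595/ 228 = -7.00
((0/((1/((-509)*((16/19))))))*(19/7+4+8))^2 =0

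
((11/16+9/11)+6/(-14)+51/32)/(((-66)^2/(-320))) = -32905/167706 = -0.20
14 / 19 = 0.74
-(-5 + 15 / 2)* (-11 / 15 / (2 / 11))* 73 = 8833 / 12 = 736.08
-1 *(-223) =223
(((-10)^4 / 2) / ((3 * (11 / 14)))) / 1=2121.21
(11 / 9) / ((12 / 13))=143 / 108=1.32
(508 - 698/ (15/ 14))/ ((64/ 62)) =-8339/ 60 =-138.98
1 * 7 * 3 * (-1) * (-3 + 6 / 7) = 45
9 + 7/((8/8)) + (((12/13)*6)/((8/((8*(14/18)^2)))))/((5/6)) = 3904/195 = 20.02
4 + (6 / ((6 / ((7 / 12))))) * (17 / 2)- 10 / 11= 2125 / 264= 8.05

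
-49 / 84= -7 / 12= -0.58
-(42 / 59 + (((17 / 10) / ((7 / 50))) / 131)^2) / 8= -35743613 / 396899608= -0.09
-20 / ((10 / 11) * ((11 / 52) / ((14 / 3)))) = -1456 / 3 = -485.33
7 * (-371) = -2597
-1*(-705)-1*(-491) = 1196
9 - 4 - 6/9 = 13/3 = 4.33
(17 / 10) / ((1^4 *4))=17 / 40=0.42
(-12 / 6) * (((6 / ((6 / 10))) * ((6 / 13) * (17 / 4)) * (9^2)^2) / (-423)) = 371790 / 611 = 608.49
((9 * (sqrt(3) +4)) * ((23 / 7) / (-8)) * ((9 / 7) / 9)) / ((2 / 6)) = -621 / 98 - 621 * sqrt(3) / 392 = -9.08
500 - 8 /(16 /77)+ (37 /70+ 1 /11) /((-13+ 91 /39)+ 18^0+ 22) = 461.55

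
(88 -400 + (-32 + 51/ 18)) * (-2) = 2047/ 3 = 682.33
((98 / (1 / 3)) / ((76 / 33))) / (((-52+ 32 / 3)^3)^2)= 0.00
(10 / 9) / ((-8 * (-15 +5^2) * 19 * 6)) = -1 / 8208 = -0.00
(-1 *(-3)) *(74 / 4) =111 / 2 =55.50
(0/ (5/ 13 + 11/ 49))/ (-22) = 0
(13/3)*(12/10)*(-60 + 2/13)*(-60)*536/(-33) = -3336064/11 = -303278.55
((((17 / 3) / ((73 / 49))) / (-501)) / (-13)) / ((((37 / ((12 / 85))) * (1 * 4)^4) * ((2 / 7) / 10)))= 0.00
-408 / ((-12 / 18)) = 612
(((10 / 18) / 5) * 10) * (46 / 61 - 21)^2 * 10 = 152522500 / 33489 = 4554.41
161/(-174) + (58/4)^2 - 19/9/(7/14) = 214127/1044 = 205.10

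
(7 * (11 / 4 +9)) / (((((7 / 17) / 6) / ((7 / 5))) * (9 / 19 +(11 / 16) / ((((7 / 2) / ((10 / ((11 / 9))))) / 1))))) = 1487738 / 1845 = 806.36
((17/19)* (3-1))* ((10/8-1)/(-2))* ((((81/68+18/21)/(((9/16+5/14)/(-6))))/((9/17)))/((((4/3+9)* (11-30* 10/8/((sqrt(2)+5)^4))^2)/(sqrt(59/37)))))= -65376174076200000* sqrt(4366)/39338561725012904602519+4913193778543385400* sqrt(2183)/39338561725012904602519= 0.01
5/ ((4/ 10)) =25/ 2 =12.50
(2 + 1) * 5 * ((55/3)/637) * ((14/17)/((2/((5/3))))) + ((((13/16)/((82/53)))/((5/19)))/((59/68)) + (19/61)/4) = 2.67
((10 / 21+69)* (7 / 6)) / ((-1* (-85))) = 1459 / 1530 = 0.95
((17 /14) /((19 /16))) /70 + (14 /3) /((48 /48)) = 4.68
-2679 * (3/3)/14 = -2679/14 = -191.36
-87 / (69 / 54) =-1566 / 23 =-68.09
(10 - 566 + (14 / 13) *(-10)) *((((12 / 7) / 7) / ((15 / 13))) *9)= -1082.64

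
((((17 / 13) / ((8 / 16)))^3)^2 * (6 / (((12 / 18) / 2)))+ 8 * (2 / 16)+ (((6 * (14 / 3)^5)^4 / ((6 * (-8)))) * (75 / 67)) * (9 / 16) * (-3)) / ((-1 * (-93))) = 631016700473382524591577644977 / 47950614423667917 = 13159720851500.07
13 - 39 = -26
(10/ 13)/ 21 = 0.04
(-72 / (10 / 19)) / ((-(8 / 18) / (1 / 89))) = 3.46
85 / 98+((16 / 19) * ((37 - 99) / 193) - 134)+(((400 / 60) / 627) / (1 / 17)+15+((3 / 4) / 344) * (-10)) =-1447140002015 / 12238568496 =-118.24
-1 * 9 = -9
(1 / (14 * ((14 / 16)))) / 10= 2 / 245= 0.01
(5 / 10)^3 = 1 / 8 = 0.12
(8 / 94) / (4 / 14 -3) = -28 / 893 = -0.03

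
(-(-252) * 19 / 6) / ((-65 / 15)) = -2394 / 13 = -184.15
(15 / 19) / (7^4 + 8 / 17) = 51 / 155135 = 0.00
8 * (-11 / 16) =-11 / 2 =-5.50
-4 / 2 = -2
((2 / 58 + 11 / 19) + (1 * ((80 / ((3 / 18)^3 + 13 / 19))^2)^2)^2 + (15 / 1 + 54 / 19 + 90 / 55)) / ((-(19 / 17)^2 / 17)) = -365491327012112840588390005297255349256129436502371 / 811456547171184953043189892351391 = -450413923316350732.80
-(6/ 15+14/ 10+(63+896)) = -4804/ 5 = -960.80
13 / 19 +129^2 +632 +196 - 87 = 17382.68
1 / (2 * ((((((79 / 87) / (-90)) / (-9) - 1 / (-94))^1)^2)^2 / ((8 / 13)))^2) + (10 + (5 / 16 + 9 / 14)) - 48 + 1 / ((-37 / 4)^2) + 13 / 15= 2323281172616286525589525040321427374431472374719698353 / 4486449199019135054969442245691817267440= 517844083272852.31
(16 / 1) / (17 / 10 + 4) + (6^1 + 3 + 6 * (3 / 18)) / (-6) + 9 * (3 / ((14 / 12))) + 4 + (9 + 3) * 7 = 44801 / 399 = 112.28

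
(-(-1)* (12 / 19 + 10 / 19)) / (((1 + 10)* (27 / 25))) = 50 / 513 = 0.10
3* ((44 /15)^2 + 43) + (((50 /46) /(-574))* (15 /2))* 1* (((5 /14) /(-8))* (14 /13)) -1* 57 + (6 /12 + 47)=29927596001 /205951200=145.31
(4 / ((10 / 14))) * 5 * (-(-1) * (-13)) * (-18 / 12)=546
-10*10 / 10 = -10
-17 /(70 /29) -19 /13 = -8.50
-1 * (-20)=20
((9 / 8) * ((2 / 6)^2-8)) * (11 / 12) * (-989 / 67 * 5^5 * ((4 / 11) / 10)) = 43886875 / 3216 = 13646.42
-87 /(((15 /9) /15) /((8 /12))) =-522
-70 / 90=-7 / 9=-0.78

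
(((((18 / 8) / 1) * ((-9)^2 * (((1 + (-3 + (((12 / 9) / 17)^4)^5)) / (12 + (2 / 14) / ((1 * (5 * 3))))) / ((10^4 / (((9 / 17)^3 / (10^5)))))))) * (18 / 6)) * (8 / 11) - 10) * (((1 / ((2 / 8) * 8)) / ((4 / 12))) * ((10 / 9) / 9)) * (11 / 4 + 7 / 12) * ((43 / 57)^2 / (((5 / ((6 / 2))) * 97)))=-186666939765418023553007407316087379467757978559 / 8590445874917987831395843589083199522972385000000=-0.02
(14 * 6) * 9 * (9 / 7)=972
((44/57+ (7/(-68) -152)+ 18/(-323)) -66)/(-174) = 1.25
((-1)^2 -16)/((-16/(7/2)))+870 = 27945/32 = 873.28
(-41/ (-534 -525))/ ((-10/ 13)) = -533/ 10590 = -0.05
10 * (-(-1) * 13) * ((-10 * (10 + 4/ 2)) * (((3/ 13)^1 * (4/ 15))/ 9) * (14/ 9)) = -4480/ 27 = -165.93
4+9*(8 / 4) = 22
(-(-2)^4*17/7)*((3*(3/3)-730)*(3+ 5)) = 1581952/7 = 225993.14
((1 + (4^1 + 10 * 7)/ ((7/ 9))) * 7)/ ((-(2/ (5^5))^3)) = -20538330078125/ 8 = -2567291259765.62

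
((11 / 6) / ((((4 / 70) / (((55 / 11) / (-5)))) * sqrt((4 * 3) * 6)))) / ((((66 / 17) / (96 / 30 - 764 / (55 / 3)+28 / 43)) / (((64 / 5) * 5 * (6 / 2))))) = 7096208 * sqrt(2) / 1419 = 7072.27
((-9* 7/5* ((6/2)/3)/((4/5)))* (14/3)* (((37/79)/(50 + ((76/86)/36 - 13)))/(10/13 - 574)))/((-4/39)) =-13175071/833116304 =-0.02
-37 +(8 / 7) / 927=-240085 / 6489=-37.00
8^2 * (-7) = -448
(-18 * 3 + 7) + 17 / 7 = -312 / 7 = -44.57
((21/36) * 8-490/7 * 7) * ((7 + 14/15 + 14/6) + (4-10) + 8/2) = -180544/45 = -4012.09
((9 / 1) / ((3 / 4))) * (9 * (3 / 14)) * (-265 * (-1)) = 42930 / 7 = 6132.86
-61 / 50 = -1.22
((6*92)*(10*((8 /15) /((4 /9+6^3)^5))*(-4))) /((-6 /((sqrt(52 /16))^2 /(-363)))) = -1961739 /53033484036416752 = -0.00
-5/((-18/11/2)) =55/9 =6.11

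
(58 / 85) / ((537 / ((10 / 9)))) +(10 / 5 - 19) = -1396621 / 82161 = -17.00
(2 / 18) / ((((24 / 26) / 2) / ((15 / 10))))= 13 / 36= 0.36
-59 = -59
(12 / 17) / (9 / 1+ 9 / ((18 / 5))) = 0.06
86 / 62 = 43 / 31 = 1.39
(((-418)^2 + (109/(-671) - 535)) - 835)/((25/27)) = 125626059/671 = 187222.14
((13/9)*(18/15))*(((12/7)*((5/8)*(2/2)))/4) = 13/28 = 0.46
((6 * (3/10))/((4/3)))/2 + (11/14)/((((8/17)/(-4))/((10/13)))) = -16243/3640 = -4.46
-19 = -19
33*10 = 330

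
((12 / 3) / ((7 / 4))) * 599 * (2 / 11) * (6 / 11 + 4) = 958400 / 847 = 1131.52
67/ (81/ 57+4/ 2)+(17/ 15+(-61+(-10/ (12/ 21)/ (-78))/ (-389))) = -814837/ 20228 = -40.28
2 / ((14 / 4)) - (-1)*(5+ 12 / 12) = 46 / 7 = 6.57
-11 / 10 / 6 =-11 / 60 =-0.18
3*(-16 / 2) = -24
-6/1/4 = -1.50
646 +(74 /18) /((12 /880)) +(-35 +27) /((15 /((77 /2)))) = 125138 /135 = 926.95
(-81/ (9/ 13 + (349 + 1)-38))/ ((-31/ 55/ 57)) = 220077/ 8401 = 26.20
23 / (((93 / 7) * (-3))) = -161 / 279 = -0.58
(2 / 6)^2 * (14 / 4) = 7 / 18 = 0.39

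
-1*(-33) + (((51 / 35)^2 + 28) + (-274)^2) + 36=92089526 / 1225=75175.12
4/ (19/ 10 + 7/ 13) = 520/ 317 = 1.64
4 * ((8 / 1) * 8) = 256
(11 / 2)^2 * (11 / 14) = 1331 / 56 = 23.77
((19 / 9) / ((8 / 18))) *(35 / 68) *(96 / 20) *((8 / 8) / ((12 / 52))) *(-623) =-1077167 / 34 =-31681.38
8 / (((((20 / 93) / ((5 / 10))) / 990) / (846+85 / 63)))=15603088.29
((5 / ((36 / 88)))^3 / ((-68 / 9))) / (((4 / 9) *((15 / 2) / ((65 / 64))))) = -2162875 / 29376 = -73.63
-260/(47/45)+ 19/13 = -151207/611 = -247.47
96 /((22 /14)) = 672 /11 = 61.09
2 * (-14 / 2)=-14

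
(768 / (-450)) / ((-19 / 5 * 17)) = 128 / 4845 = 0.03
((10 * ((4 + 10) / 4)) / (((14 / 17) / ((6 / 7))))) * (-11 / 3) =-935 / 7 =-133.57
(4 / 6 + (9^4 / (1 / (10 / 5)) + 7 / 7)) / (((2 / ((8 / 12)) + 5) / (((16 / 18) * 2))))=2916.37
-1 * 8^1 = -8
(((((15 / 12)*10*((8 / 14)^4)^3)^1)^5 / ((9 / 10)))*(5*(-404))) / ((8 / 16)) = -16388186959750549702549379039100928000000000000 / 4572196746656610287899693778869948515951910723524009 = -0.00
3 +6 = 9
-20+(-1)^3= -21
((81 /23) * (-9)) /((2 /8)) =-2916 /23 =-126.78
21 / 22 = 0.95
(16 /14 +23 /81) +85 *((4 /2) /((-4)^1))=-46577 /1134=-41.07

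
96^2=9216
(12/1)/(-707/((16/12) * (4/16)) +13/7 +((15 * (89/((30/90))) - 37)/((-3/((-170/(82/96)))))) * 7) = 574/88041141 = 0.00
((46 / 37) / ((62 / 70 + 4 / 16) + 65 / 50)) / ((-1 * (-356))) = 1610 / 1122913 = 0.00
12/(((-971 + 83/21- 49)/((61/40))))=-3843/213370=-0.02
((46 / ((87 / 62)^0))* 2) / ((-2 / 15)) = -690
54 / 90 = 3 / 5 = 0.60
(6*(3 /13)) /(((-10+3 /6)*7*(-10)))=18 /8645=0.00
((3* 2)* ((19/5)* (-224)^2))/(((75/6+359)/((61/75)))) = 2504.61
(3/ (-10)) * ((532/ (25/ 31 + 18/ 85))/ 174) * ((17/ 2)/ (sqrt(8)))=-2.71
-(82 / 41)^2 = -4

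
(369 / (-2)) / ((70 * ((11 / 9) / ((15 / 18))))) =-1107 / 616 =-1.80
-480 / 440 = -12 / 11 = -1.09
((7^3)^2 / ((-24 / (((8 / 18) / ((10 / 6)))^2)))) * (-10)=470596 / 135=3485.90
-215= -215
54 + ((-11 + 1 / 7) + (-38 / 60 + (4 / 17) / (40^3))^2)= 202958065974463 / 4660992000000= 43.54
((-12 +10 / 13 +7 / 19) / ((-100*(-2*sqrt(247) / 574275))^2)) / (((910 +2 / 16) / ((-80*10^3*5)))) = 159354944.38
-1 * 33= -33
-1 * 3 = -3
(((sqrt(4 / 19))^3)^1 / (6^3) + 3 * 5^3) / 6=sqrt(19) / 58482 + 125 / 2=62.50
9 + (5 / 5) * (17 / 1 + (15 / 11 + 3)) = 334 / 11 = 30.36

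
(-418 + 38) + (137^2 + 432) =18821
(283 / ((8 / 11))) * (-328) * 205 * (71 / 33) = -168881665 / 3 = -56293888.33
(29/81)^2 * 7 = 5887/6561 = 0.90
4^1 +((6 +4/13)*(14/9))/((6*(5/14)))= 15056/1755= 8.58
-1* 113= -113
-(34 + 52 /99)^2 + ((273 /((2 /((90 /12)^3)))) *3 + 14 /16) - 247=26865669203 /156816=171319.69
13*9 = 117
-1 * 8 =-8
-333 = -333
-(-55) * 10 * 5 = 2750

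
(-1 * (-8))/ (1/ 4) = 32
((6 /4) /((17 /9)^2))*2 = 243 /289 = 0.84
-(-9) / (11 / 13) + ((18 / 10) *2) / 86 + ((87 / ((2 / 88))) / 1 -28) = 9012254 / 2365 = 3810.68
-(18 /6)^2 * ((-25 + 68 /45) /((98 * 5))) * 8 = 604 /175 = 3.45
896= 896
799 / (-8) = -799 / 8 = -99.88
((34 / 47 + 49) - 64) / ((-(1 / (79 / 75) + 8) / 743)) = 39385687 / 33229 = 1185.28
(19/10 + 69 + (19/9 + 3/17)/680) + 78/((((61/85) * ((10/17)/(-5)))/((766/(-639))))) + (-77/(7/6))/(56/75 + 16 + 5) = 431890913633773/367462049220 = 1175.33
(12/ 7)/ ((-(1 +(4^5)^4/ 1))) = -12/ 7696581394439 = -0.00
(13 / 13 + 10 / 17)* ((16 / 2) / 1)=216 / 17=12.71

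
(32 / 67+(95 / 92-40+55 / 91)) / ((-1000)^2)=-21250821 / 560924000000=-0.00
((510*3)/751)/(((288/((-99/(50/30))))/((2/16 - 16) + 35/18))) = 562683/96128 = 5.85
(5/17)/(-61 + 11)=-1/170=-0.01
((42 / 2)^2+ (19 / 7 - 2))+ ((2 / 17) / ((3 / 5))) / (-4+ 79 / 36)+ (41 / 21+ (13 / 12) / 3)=3531821 / 7956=443.92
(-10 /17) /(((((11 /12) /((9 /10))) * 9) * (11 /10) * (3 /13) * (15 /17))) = -0.29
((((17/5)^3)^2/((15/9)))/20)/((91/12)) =217238121/35546875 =6.11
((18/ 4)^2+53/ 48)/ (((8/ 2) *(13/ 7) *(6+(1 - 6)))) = 7175/ 2496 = 2.87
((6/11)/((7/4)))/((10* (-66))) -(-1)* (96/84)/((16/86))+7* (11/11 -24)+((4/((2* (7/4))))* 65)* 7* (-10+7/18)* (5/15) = -208197494/114345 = -1820.78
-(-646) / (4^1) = 161.50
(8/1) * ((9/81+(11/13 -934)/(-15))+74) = 637984/585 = 1090.57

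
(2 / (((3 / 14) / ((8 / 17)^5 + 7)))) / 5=279209476 / 21297855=13.11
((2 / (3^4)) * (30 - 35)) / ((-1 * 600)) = 1 / 4860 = 0.00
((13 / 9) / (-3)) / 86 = -0.01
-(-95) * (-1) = -95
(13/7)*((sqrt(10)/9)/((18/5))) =0.18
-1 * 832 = -832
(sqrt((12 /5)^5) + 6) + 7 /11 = 73 /11 + 288* sqrt(15) /125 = 15.56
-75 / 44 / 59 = -75 / 2596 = -0.03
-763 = -763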